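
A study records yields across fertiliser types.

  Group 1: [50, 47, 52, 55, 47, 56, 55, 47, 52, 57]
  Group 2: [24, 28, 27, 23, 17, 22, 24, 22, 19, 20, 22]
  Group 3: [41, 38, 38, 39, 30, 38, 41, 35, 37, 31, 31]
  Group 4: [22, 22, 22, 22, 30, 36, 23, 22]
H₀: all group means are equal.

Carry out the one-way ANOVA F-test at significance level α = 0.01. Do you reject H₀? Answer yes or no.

reject H₀: yes

Group means [51.80, 22.55, 36.27, 24.88], grand mean 34.100
SSB = Σnᵢ(x̄ᵢ−x̄)² = 5334.216; SSW = ΣΣ(x−x̄ᵢ)² = 595.384
MSB = 5334.216/3 = 1778.0720; MSW = 595.384/36 = 16.5384
F = MSB/MSW = 107.5114
df = (3, 36)
p-value (upper-tail) = 0.00000
At α=0.01: p < α → reject H₀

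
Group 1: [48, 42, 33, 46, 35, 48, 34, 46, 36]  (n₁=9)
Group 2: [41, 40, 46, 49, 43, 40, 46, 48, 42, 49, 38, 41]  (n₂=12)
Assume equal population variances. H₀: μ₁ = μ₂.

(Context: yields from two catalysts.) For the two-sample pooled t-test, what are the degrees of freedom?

degrees of freedom = 19

df = n₁ + n₂ − 2 = 9 + 12 − 2 = 19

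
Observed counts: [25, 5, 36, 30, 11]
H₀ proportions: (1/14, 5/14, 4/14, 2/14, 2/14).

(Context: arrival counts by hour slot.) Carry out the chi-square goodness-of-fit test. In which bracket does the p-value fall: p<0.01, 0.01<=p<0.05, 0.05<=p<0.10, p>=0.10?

n = 107; E_i = n·p_i = [7.64, 38.21, 30.57, 15.29, 15.29]
χ² = (25−7.64)²/7.64 + (5−38.21)²/38.21 + (36−30.57)²/30.57 + (30−15.29)²/15.29 + (11−15.29)²/15.29 = 84.6168
df = 4
p-value (upper-tail) = 0.00000
→ bracket: p<0.01

p-value bracket: p<0.01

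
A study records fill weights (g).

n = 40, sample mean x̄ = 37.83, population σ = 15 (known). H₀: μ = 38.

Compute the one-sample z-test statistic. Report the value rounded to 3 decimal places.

test statistic = -0.072

SE = σ/√n = 15/√40 = 2.3717
z = (x̄−μ₀)/SE = (37.83−38)/2.3717 = -0.0717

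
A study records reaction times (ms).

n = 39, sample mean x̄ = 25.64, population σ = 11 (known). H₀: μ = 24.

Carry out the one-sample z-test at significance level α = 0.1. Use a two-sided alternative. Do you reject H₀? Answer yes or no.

reject H₀: no

SE = σ/√n = 11/√39 = 1.7614
z = (x̄−μ₀)/SE = (25.64−24)/1.7614 = 0.9311
p-value (two-sided) = 0.35182
At α=0.1: p ≥ α → fail to reject H₀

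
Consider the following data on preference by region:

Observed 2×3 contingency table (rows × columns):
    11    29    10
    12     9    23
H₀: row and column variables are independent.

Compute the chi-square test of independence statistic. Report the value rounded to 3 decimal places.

test statistic = 15.371

Row totals [50, 44], col totals [23, 38, 33], n=94
χ² = (11−12.23)²/12.23 + (29−20.21)²/20.21 + (10−17.55)²/17.55 + (12−10.77)²/10.77 + (9−17.79)²/17.79 + (23−15.45)²/15.45 = 15.3707
df = 2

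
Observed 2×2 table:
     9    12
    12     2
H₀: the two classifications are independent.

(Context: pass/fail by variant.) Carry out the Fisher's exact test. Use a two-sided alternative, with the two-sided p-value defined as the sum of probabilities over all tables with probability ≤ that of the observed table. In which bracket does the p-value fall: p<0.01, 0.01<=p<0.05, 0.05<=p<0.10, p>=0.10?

p-value bracket: 0.01<=p<0.05

Margins: r₁=21, r₂=14, c₁=21, c₂=14, n=35
p_obs = C(21,9)·C(14,12)/C(35,21); sum pmf over tables with pmf ≤ p_obs
p-value (two-sided) = 0.01561
→ bracket: 0.01<=p<0.05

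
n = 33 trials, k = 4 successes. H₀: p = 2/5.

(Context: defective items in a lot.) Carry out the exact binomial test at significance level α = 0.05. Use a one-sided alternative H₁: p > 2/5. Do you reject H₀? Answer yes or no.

Exact binomial: n=33, k=4, p₀=2/5=0.4000
P(X≥4) from Σ C(n,i)·p₀^i·(1−p₀)^(n−i)
p-value (one-sided, H₁ greater) = 0.99991
At α=0.05: p ≥ α → fail to reject H₀

reject H₀: no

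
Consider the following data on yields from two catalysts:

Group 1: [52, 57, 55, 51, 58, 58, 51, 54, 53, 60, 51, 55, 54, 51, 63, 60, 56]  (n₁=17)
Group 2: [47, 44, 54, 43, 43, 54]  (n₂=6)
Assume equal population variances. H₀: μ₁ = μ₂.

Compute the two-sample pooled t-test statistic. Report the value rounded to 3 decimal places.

test statistic = 3.976

x̄₁=55.235, s₁=3.666, n₁=17
x̄₂=47.500, s₂=5.244, n₂=6
s_p² = [16·3.666² + 5·5.244²]/21 = 16.7885
SE = √(s_p²·(1/17+1/6)) = 1.9457
t = (55.235−47.500)/1.9457 = 3.9756
df = 21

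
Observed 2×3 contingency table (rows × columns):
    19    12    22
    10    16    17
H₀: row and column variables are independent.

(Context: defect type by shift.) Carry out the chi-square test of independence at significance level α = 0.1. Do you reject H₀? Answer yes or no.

Row totals [53, 43], col totals [29, 28, 39], n=96
χ² = (19−16.01)²/16.01 + (12−15.46)²/15.46 + (22−21.53)²/21.53 + (10−12.99)²/12.99 + (16−12.54)²/12.54 + (17−17.47)²/17.47 = 2.9964
df = 2
p-value (upper-tail) = 0.22353
At α=0.1: p ≥ α → fail to reject H₀

reject H₀: no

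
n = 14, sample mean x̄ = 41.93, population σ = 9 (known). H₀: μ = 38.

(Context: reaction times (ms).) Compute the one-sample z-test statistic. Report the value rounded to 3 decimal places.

test statistic = 1.634

SE = σ/√n = 9/√14 = 2.4054
z = (x̄−μ₀)/SE = (41.93−38)/2.4054 = 1.6339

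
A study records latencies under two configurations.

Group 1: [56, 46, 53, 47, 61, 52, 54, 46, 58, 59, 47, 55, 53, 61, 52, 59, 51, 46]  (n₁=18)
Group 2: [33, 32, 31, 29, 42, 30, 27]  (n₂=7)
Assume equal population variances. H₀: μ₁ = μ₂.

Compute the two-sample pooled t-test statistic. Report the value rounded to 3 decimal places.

x̄₁=53.111, s₁=5.223, n₁=18
x̄₂=32.000, s₂=4.830, n₂=7
s_p² = [17·5.223² + 6·4.830²]/23 = 26.2512
SE = √(s_p²·(1/18+1/7)) = 2.2822
t = (53.111−32.000)/2.2822 = 9.2502
df = 23

test statistic = 9.250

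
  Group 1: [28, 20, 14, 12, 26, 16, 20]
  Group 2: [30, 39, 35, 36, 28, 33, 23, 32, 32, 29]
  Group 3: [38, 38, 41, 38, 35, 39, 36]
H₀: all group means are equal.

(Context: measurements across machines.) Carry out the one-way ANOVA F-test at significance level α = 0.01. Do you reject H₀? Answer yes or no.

Group means [19.43, 31.70, 37.86], grand mean 29.917
SSB = Σnᵢ(x̄ᵢ−x̄)² = 1243.162; SSW = ΣΣ(x−x̄ᵢ)² = 420.671
MSB = 1243.162/2 = 621.5810; MSW = 420.671/21 = 20.0320
F = MSB/MSW = 31.0294
df = (2, 21)
p-value (upper-tail) = 0.00000
At α=0.01: p < α → reject H₀

reject H₀: yes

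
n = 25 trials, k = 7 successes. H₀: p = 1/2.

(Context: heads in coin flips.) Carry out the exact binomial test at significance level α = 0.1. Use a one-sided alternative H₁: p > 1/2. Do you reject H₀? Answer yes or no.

reject H₀: no

Exact binomial: n=25, k=7, p₀=1/2=0.5000
P(X≥7) from Σ C(n,i)·p₀^i·(1−p₀)^(n−i)
p-value (one-sided, H₁ greater) = 0.99268
At α=0.1: p ≥ α → fail to reject H₀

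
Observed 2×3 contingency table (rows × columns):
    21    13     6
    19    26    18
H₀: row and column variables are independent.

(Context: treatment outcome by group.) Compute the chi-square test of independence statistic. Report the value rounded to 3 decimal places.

Row totals [40, 63], col totals [40, 39, 24], n=103
χ² = (21−15.53)²/15.53 + (13−15.15)²/15.15 + (6−9.32)²/9.32 + (19−24.47)²/24.47 + (26−23.85)²/23.85 + (18−14.68)²/14.68 = 5.5754
df = 2

test statistic = 5.575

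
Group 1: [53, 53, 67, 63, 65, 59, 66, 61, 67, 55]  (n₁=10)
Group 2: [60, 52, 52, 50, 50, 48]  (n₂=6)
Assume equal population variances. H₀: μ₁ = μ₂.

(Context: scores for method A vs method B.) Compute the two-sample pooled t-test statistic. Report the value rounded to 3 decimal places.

x̄₁=60.900, s₁=5.626, n₁=10
x̄₂=52.000, s₂=4.195, n₂=6
s_p² = [9·5.626² + 5·4.195²]/14 = 26.6357
SE = √(s_p²·(1/10+1/6)) = 2.6651
t = (60.900−52.000)/2.6651 = 3.3394
df = 14

test statistic = 3.339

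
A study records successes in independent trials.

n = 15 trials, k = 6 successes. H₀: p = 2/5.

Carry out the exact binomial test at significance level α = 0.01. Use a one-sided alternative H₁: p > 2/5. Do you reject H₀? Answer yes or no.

reject H₀: no

Exact binomial: n=15, k=6, p₀=2/5=0.4000
P(X≥6) from Σ C(n,i)·p₀^i·(1−p₀)^(n−i)
p-value (one-sided, H₁ greater) = 0.59678
At α=0.01: p ≥ α → fail to reject H₀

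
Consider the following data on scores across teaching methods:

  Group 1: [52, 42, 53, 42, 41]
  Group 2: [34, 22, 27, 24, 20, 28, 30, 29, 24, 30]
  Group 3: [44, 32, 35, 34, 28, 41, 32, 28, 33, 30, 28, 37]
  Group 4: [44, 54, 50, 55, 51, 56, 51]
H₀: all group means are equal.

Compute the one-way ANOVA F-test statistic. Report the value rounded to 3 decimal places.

Group means [46.00, 26.80, 33.50, 51.57], grand mean 37.088
SSB = Σnᵢ(x̄ᵢ−x̄)² = 3078.421; SSW = ΣΣ(x−x̄ᵢ)² = 692.314
MSB = 3078.421/3 = 1026.1403; MSW = 692.314/30 = 23.0771
F = MSB/MSW = 44.4657
df = (3, 30)

test statistic = 44.466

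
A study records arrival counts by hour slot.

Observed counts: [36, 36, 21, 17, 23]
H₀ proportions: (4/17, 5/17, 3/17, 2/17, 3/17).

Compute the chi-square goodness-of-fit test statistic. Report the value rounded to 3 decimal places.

n = 133; E_i = n·p_i = [31.29, 39.12, 23.47, 15.65, 23.47]
χ² = (36−31.29)²/31.29 + (36−39.12)²/39.12 + (21−23.47)²/23.47 + (17−15.65)²/15.65 + (23−23.47)²/23.47 = 1.3426
df = 4

test statistic = 1.343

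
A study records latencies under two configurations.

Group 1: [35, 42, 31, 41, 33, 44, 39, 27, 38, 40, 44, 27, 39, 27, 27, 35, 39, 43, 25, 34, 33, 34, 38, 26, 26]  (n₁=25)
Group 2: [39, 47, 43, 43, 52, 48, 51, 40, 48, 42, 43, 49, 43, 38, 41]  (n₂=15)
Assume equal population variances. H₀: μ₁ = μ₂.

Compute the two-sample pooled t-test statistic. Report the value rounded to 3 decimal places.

test statistic = -5.303

x̄₁=34.680, s₁=6.270, n₁=25
x̄₂=44.467, s₂=4.389, n₂=15
s_p² = [24·6.270² + 14·4.389²]/38 = 31.9256
SE = √(s_p²·(1/25+1/15)) = 1.8454
t = (34.680−44.467)/1.8454 = -5.3034
df = 38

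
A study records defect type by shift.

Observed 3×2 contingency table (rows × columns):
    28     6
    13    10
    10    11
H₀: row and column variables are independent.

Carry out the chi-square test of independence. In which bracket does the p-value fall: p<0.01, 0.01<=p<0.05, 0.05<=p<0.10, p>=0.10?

Row totals [34, 23, 21], col totals [51, 27], n=78
χ² = (28−22.23)²/22.23 + (6−11.77)²/11.77 + (13−15.04)²/15.04 + (10−7.96)²/7.96 + (10−13.73)²/13.73 + (11−7.27)²/7.27 = 8.0519
df = 2
p-value (upper-tail) = 0.01785
→ bracket: 0.01<=p<0.05

p-value bracket: 0.01<=p<0.05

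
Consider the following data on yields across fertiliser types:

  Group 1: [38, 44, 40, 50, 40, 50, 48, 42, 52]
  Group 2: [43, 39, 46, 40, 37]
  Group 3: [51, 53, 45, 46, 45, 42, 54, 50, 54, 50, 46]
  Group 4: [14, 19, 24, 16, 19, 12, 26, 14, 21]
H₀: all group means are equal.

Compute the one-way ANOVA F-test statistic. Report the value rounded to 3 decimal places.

test statistic = 84.149

Group means [44.89, 41.00, 48.73, 18.33], grand mean 38.529
SSB = Σnᵢ(x̄ᵢ−x̄)² = 5209.400; SSW = ΣΣ(x−x̄ᵢ)² = 619.071
MSB = 5209.400/3 = 1736.4666; MSW = 619.071/30 = 20.6357
F = MSB/MSW = 84.1487
df = (3, 30)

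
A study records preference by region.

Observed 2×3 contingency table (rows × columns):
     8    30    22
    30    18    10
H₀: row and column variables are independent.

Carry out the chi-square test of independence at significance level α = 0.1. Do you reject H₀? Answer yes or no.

Row totals [60, 58], col totals [38, 48, 32], n=118
χ² = (8−19.32)²/19.32 + (30−24.41)²/24.41 + (22−16.27)²/16.27 + (30−18.68)²/18.68 + (18−23.59)²/23.59 + (10−15.73)²/15.73 = 20.2087
df = 2
p-value (upper-tail) = 0.00004
At α=0.1: p < α → reject H₀

reject H₀: yes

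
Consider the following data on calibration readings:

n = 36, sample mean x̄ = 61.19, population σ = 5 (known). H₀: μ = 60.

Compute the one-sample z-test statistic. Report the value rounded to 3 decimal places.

test statistic = 1.428

SE = σ/√n = 5/√36 = 0.8333
z = (x̄−μ₀)/SE = (61.19−60)/0.8333 = 1.4280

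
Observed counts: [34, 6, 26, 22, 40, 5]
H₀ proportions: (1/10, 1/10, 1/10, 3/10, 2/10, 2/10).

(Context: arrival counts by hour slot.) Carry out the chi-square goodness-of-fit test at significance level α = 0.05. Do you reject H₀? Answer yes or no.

n = 133; E_i = n·p_i = [13.30, 13.30, 13.30, 39.90, 26.60, 26.60]
χ² = (34−13.30)²/13.30 + (6−13.30)²/13.30 + (26−13.30)²/13.30 + (22−39.90)²/39.90 + (40−26.60)²/26.60 + (5−26.60)²/26.60 = 80.6717
df = 5
p-value (upper-tail) = 0.00000
At α=0.05: p < α → reject H₀

reject H₀: yes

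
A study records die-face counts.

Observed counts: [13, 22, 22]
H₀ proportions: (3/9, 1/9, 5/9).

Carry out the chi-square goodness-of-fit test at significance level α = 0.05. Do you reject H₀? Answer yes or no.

reject H₀: yes

n = 57; E_i = n·p_i = [19.00, 6.33, 31.67]
χ² = (13−19.00)²/19.00 + (22−6.33)²/6.33 + (22−31.67)²/31.67 = 43.6000
df = 2
p-value (upper-tail) = 0.00000
At α=0.05: p < α → reject H₀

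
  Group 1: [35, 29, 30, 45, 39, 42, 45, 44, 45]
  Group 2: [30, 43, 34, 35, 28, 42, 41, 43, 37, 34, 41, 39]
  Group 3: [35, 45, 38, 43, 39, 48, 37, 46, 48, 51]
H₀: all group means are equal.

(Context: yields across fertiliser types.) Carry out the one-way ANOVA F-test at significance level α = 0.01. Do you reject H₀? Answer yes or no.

reject H₀: no

Group means [39.33, 37.25, 43.00], grand mean 39.710
SSB = Σnᵢ(x̄ᵢ−x̄)² = 182.137; SSW = ΣΣ(x−x̄ᵢ)² = 890.250
MSB = 182.137/2 = 91.0685; MSW = 890.250/28 = 31.7946
F = MSB/MSW = 2.8643
df = (2, 28)
p-value (upper-tail) = 0.07383
At α=0.01: p ≥ α → fail to reject H₀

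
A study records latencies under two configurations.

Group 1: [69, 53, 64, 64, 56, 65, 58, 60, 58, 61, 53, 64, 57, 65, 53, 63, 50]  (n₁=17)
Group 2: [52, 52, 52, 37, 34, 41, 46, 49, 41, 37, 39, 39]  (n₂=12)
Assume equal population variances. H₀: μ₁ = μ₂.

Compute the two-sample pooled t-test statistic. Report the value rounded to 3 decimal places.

x̄₁=59.588, s₁=5.397, n₁=17
x̄₂=43.250, s₂=6.608, n₂=12
s_p² = [16·5.397² + 11·6.608²]/27 = 35.0507
SE = √(s_p²·(1/17+1/12)) = 2.2322
t = (59.588−43.250)/2.2322 = 7.3194
df = 27

test statistic = 7.319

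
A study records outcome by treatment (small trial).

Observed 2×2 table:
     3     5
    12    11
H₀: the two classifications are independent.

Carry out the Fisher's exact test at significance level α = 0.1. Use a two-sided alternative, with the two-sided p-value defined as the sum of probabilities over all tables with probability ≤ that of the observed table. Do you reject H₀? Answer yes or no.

Margins: r₁=8, r₂=23, c₁=15, c₂=16, n=31
p_obs = C(8,3)·C(23,12)/C(31,15); sum pmf over tables with pmf ≤ p_obs
p-value (two-sided) = 0.68508
At α=0.1: p ≥ α → fail to reject H₀

reject H₀: no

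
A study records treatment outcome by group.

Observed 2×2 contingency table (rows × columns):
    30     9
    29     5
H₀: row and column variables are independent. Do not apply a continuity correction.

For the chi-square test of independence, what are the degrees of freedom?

df = (r−1)(c−1) = (2−1)·(2−1) = 1

degrees of freedom = 1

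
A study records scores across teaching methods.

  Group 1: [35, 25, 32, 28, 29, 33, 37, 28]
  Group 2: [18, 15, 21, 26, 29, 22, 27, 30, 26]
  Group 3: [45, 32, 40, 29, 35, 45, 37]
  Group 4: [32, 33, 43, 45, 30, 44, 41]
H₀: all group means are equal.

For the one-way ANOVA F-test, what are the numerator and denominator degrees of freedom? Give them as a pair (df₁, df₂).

k = 4 groups, N = 31 total
df = (k−1, N−k) = (4−1, 31−4) = (3, 27)

degrees of freedom = [3, 27]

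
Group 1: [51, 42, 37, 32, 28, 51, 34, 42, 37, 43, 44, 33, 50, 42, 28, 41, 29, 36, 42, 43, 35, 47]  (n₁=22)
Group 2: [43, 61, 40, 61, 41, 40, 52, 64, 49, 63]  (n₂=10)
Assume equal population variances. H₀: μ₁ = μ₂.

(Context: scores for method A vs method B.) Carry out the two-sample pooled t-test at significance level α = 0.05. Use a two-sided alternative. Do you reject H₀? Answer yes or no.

reject H₀: yes

x̄₁=39.409, s₁=7.076, n₁=22
x̄₂=51.400, s₂=10.124, n₂=10
s_p² = [21·7.076² + 9·10.124²]/30 = 65.7906
SE = √(s_p²·(1/22+1/10)) = 3.0935
t = (39.409−51.400)/3.0935 = -3.8762
df = 30
p-value (two-sided) = 0.00054
At α=0.05: p < α → reject H₀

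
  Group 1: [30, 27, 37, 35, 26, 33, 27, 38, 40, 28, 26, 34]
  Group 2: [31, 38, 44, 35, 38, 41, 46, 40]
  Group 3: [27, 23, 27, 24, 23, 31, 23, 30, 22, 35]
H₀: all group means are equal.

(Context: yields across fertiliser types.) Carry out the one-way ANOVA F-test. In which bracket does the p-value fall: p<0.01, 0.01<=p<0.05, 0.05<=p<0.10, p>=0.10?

p-value bracket: p<0.01

Group means [31.75, 39.12, 26.50], grand mean 31.967
SSB = Σnᵢ(x̄ᵢ−x̄)² = 709.342; SSW = ΣΣ(x−x̄ᵢ)² = 609.625
MSB = 709.342/2 = 354.6708; MSW = 609.625/27 = 22.5787
F = MSB/MSW = 15.7082
df = (2, 27)
p-value (upper-tail) = 0.00003
→ bracket: p<0.01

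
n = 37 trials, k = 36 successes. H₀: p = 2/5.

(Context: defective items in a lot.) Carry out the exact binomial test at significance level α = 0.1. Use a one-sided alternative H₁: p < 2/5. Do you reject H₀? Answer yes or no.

Exact binomial: n=37, k=36, p₀=2/5=0.4000
P(X≤36) from Σ C(n,i)·p₀^i·(1−p₀)^(n−i)
p-value (one-sided, H₁ less) = 1.00000
At α=0.1: p ≥ α → fail to reject H₀

reject H₀: no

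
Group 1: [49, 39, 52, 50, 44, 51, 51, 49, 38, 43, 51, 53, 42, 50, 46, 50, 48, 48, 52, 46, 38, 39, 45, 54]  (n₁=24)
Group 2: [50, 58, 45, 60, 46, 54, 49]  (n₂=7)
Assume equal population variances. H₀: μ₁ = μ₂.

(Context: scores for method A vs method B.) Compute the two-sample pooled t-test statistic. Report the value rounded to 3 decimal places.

x̄₁=47.000, s₁=4.961, n₁=24
x̄₂=51.714, s₂=5.794, n₂=7
s_p² = [23·4.961² + 6·5.794²]/29 = 26.4631
SE = √(s_p²·(1/24+1/7)) = 2.2098
t = (47.000−51.714)/2.2098 = -2.1334
df = 29

test statistic = -2.133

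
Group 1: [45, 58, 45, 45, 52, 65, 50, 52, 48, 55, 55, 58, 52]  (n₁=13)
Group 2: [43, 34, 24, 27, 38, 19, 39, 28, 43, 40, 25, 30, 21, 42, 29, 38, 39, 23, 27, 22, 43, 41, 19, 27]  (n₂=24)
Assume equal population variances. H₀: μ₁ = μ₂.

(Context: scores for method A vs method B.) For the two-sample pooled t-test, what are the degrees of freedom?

degrees of freedom = 35

df = n₁ + n₂ − 2 = 13 + 24 − 2 = 35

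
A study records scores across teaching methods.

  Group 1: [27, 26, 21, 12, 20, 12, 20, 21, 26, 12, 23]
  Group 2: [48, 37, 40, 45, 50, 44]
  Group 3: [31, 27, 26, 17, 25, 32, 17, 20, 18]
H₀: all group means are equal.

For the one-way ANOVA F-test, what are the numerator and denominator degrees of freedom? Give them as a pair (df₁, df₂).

k = 3 groups, N = 26 total
df = (k−1, N−k) = (3−1, 26−3) = (2, 23)

degrees of freedom = [2, 23]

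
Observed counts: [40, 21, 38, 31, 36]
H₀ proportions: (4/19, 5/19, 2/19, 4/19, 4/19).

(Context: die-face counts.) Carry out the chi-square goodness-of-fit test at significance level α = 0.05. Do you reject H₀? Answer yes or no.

reject H₀: yes

n = 166; E_i = n·p_i = [34.95, 43.68, 17.47, 34.95, 34.95]
χ² = (40−34.95)²/34.95 + (21−43.68)²/43.68 + (38−17.47)²/17.47 + (31−34.95)²/34.95 + (36−34.95)²/34.95 = 37.0997
df = 4
p-value (upper-tail) = 0.00000
At α=0.05: p < α → reject H₀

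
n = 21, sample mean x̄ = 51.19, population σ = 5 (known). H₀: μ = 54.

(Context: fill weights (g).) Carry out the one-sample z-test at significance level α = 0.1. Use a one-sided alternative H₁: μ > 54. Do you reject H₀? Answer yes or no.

SE = σ/√n = 5/√21 = 1.0911
z = (x̄−μ₀)/SE = (51.19−54)/1.0911 = -2.5754
p-value (one-sided, H₁ greater) = 0.99499
At α=0.1: p ≥ α → fail to reject H₀

reject H₀: no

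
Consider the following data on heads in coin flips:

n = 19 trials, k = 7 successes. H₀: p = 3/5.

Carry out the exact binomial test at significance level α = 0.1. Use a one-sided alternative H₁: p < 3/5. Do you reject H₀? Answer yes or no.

Exact binomial: n=19, k=7, p₀=3/5=0.6000
P(X≤7) from Σ C(n,i)·p₀^i·(1−p₀)^(n−i)
p-value (one-sided, H₁ less) = 0.03523
At α=0.1: p < α → reject H₀

reject H₀: yes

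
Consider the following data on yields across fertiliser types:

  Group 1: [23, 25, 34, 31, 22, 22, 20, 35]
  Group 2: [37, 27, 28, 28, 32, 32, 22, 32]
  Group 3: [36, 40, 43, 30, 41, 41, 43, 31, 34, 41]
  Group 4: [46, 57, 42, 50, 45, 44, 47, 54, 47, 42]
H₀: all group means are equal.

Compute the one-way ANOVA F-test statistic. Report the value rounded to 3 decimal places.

Group means [26.50, 29.75, 38.00, 47.40], grand mean 36.222
SSB = Σnᵢ(x̄ᵢ−x̄)² = 2372.322; SSW = ΣΣ(x−x̄ᵢ)² = 821.900
MSB = 2372.322/3 = 790.7741; MSW = 821.900/32 = 25.6844
F = MSB/MSW = 30.7881
df = (3, 32)

test statistic = 30.788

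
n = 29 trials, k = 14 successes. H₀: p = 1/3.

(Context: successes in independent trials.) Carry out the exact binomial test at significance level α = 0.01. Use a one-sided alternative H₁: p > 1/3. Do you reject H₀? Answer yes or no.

reject H₀: no

Exact binomial: n=29, k=14, p₀=1/3=0.3333
P(X≥14) from Σ C(n,i)·p₀^i·(1−p₀)^(n−i)
p-value (one-sided, H₁ greater) = 0.06817
At α=0.01: p ≥ α → fail to reject H₀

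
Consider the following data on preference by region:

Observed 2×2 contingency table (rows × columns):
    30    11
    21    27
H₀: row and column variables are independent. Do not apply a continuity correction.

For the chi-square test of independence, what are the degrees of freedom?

degrees of freedom = 1

df = (r−1)(c−1) = (2−1)·(2−1) = 1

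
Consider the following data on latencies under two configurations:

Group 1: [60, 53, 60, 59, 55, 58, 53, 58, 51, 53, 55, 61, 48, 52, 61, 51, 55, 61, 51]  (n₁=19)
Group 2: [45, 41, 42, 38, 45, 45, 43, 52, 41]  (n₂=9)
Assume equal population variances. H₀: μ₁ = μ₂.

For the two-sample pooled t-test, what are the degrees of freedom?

df = n₁ + n₂ − 2 = 19 + 9 − 2 = 26

degrees of freedom = 26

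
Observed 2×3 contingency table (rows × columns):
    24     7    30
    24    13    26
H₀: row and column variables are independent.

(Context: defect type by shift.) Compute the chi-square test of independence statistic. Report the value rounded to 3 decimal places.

test statistic = 2.054

Row totals [61, 63], col totals [48, 20, 56], n=124
χ² = (24−23.61)²/23.61 + (7−9.84)²/9.84 + (30−27.55)²/27.55 + (24−24.39)²/24.39 + (13−10.16)²/10.16 + (26−28.45)²/28.45 = 2.0540
df = 2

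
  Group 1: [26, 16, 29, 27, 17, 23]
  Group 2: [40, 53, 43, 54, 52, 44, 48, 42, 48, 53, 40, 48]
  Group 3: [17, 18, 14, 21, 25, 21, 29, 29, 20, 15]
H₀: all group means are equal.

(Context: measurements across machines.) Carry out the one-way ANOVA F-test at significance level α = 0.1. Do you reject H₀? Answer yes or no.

reject H₀: yes

Group means [23.00, 47.08, 20.90], grand mean 32.571
SSB = Σnᵢ(x̄ᵢ−x̄)² = 4439.040; SSW = ΣΣ(x−x̄ᵢ)² = 697.817
MSB = 4439.040/2 = 2219.5202; MSW = 697.817/25 = 27.9127
F = MSB/MSW = 79.5166
df = (2, 25)
p-value (upper-tail) = 0.00000
At α=0.1: p < α → reject H₀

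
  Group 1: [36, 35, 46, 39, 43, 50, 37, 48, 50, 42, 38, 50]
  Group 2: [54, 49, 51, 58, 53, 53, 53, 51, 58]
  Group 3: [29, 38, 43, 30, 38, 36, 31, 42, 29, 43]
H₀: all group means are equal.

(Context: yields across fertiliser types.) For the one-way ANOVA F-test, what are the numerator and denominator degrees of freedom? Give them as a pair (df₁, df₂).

degrees of freedom = [2, 28]

k = 3 groups, N = 31 total
df = (k−1, N−k) = (3−1, 31−3) = (2, 28)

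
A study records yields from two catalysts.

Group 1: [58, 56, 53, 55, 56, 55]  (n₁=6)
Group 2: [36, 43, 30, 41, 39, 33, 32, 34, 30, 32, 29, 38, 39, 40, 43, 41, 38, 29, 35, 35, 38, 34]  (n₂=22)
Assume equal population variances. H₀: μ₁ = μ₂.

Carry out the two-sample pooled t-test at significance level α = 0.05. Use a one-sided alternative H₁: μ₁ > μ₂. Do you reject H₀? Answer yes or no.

reject H₀: yes

x̄₁=55.500, s₁=1.643, n₁=6
x̄₂=35.864, s₂=4.443, n₂=22
s_p² = [5·1.643² + 21·4.443²]/26 = 16.4650
SE = √(s_p²·(1/6+1/22)) = 1.8688
t = (55.500−35.864)/1.8688 = 10.5072
df = 26
p-value (one-sided, H₁ greater) = 0.00000
At α=0.05: p < α → reject H₀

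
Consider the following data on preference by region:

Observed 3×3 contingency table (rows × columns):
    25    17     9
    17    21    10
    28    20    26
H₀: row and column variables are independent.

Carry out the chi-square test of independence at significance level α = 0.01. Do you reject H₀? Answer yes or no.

reject H₀: no

Row totals [51, 48, 74], col totals [70, 58, 45], n=173
χ² = (25−20.64)²/20.64 + (17−17.10)²/17.10 + (9−13.27)²/13.27 + (17−19.42)²/19.42 + (21−16.09)²/16.09 + (10−12.49)²/12.49 + (28−29.94)²/29.94 + (20−24.81)²/24.81 + (26−19.25)²/19.25 = 8.0150
df = 4
p-value (upper-tail) = 0.09103
At α=0.01: p ≥ α → fail to reject H₀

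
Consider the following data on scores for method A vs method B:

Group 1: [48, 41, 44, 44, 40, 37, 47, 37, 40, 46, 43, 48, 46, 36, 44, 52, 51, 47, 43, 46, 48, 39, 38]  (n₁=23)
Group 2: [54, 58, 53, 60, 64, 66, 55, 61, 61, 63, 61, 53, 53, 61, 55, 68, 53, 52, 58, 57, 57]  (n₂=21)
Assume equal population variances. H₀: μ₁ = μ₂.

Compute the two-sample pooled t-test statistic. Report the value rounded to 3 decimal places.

test statistic = -10.463

x̄₁=43.696, s₁=4.547, n₁=23
x̄₂=58.238, s₂=4.668, n₂=21
s_p² = [22·4.547² + 20·4.668²]/42 = 21.2066
SE = √(s_p²·(1/23+1/21)) = 1.3899
t = (43.696−58.238)/1.3899 = -10.4628
df = 42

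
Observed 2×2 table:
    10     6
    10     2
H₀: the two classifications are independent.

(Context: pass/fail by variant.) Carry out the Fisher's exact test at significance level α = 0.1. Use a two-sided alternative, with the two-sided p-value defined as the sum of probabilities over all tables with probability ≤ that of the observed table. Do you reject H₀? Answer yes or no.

reject H₀: no

Margins: r₁=16, r₂=12, c₁=20, c₂=8, n=28
p_obs = C(16,10)·C(12,10)/C(28,20); sum pmf over tables with pmf ≤ p_obs
p-value (two-sided) = 0.40097
At α=0.1: p ≥ α → fail to reject H₀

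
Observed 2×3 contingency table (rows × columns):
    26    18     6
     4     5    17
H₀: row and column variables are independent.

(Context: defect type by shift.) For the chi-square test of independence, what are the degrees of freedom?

degrees of freedom = 2

df = (r−1)(c−1) = (2−1)·(3−1) = 2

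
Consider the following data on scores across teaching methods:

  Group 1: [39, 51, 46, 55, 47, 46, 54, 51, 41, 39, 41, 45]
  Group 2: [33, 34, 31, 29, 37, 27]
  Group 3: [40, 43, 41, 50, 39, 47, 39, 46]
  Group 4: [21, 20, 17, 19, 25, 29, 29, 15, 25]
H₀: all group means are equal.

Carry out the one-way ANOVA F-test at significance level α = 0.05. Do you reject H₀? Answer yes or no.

reject H₀: yes

Group means [46.25, 31.83, 43.12, 22.22], grand mean 36.886
SSB = Σnᵢ(x̄ᵢ−x̄)² = 3452.029; SSW = ΣΣ(x−x̄ᵢ)² = 731.514
MSB = 3452.029/3 = 1150.6763; MSW = 731.514/31 = 23.5972
F = MSB/MSW = 48.7632
df = (3, 31)
p-value (upper-tail) = 0.00000
At α=0.05: p < α → reject H₀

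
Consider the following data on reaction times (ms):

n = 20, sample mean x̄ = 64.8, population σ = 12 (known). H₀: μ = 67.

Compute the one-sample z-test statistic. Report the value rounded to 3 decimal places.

test statistic = -0.820

SE = σ/√n = 12/√20 = 2.6833
z = (x̄−μ₀)/SE = (64.8−67)/2.6833 = -0.8199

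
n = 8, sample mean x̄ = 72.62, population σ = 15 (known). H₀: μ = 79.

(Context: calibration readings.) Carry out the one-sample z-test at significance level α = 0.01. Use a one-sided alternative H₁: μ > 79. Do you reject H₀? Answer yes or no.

SE = σ/√n = 15/√8 = 5.3033
z = (x̄−μ₀)/SE = (72.62−79)/5.3033 = -1.2030
p-value (one-sided, H₁ greater) = 0.88552
At α=0.01: p ≥ α → fail to reject H₀

reject H₀: no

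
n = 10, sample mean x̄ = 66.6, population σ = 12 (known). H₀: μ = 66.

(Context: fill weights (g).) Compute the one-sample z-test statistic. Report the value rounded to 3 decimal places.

test statistic = 0.158

SE = σ/√n = 12/√10 = 3.7947
z = (x̄−μ₀)/SE = (66.6−66)/3.7947 = 0.1581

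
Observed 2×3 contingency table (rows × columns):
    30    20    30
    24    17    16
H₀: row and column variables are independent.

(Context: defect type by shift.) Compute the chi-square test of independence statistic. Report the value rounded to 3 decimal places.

test statistic = 1.347

Row totals [80, 57], col totals [54, 37, 46], n=137
χ² = (30−31.53)²/31.53 + (20−21.61)²/21.61 + (30−26.86)²/26.86 + (24−22.47)²/22.47 + (17−15.39)²/15.39 + (16−19.14)²/19.14 = 1.3474
df = 2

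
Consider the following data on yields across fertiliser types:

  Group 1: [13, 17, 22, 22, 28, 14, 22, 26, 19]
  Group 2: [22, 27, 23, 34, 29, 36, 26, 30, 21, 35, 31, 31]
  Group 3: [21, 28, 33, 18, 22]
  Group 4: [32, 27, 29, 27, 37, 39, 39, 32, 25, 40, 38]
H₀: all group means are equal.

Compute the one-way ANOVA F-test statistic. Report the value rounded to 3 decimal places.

Group means [20.33, 28.75, 24.40, 33.18], grand mean 27.432
SSB = Σnᵢ(x̄ᵢ−x̄)² = 883.995; SSW = ΣΣ(x−x̄ᵢ)² = 947.086
MSB = 883.995/3 = 294.6649; MSW = 947.086/33 = 28.6996
F = MSB/MSW = 10.2672
df = (3, 33)

test statistic = 10.267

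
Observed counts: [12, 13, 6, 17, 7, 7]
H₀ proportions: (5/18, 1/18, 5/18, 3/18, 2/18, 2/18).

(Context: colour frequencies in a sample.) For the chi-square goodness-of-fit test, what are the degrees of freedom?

df = k − 1 = 6 − 1 = 5

degrees of freedom = 5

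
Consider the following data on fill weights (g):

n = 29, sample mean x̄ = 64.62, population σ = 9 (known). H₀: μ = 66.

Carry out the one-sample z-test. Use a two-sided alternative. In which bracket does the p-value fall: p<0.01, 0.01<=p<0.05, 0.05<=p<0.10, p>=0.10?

p-value bracket: p>=0.10

SE = σ/√n = 9/√29 = 1.6713
z = (x̄−μ₀)/SE = (64.62−66)/1.6713 = -0.8257
p-value (two-sided) = 0.40896
→ bracket: p>=0.10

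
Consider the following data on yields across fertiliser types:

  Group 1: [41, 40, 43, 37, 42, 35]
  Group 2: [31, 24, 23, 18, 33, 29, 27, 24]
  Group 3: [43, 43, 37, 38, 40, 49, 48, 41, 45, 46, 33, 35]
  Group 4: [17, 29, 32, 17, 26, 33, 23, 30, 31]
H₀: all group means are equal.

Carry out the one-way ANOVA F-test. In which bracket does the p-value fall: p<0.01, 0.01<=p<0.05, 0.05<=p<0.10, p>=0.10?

Group means [39.67, 26.12, 41.50, 26.44], grand mean 33.800
SSB = Σnᵢ(x̄ᵢ−x̄)² = 1876.169; SSW = ΣΣ(x−x̄ᵢ)² = 801.431
MSB = 1876.169/3 = 625.3898; MSW = 801.431/31 = 25.8526
F = MSB/MSW = 24.1906
df = (3, 31)
p-value (upper-tail) = 0.00000
→ bracket: p<0.01

p-value bracket: p<0.01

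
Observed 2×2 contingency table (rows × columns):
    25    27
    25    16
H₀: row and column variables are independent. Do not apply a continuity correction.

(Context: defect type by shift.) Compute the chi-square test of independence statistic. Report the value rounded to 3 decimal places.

Row totals [52, 41], col totals [50, 43], n=93
χ² = (25−27.96)²/27.96 + (27−24.04)²/24.04 + (25−22.04)²/22.04 + (16−18.96)²/18.96 = 1.5343
df = 1

test statistic = 1.534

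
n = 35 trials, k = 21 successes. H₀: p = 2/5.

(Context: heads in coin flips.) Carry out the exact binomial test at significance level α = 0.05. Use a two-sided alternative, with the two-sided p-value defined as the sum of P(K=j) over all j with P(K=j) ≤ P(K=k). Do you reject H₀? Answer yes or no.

reject H₀: yes

Exact binomial: n=35, k=21, p₀=2/5=0.4000
P(X=j) = C(n,j)·p₀^j·(1−p₀)^(n−j); p = Σ P(X=j) over j with P(X=j) ≤ P(X=21)
p-value (two-sided) = 0.02342
At α=0.05: p < α → reject H₀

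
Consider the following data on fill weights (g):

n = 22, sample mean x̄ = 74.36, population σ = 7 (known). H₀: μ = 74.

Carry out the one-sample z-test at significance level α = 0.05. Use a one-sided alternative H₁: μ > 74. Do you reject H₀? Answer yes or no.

SE = σ/√n = 7/√22 = 1.4924
z = (x̄−μ₀)/SE = (74.36−74)/1.4924 = 0.2412
p-value (one-sided, H₁ greater) = 0.40469
At α=0.05: p ≥ α → fail to reject H₀

reject H₀: no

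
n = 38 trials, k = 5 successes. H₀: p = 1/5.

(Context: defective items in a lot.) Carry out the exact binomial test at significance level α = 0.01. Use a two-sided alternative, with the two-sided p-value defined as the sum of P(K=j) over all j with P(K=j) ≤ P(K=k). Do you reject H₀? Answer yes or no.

reject H₀: no

Exact binomial: n=38, k=5, p₀=1/5=0.2000
P(X=j) = C(n,j)·p₀^j·(1−p₀)^(n−j); p = Σ P(X=j) over j with P(X=j) ≤ P(X=5)
p-value (two-sided) = 0.41590
At α=0.01: p ≥ α → fail to reject H₀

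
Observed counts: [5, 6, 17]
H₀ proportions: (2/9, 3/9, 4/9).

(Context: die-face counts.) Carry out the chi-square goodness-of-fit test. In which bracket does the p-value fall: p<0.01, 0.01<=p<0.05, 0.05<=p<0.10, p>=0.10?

p-value bracket: p>=0.10

n = 28; E_i = n·p_i = [6.22, 9.33, 12.44]
χ² = (5−6.22)²/6.22 + (6−9.33)²/9.33 + (17−12.44)²/12.44 = 3.0982
df = 2
p-value (upper-tail) = 0.21244
→ bracket: p>=0.10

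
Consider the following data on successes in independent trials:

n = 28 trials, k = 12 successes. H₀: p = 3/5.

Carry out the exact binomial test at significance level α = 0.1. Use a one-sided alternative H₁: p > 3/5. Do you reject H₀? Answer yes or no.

Exact binomial: n=28, k=12, p₀=3/5=0.6000
P(X≥12) from Σ C(n,i)·p₀^i·(1−p₀)^(n−i)
p-value (one-sided, H₁ greater) = 0.97849
At α=0.1: p ≥ α → fail to reject H₀

reject H₀: no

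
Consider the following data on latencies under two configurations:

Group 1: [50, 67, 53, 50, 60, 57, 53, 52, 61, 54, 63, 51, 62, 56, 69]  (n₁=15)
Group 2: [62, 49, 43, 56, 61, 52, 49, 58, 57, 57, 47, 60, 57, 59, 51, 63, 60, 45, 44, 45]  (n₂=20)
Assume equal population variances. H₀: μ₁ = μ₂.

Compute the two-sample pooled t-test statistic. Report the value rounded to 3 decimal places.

x̄₁=57.200, s₁=6.155, n₁=15
x̄₂=53.750, s₂=6.616, n₂=20
s_p² = [14·6.155² + 19·6.616²]/33 = 41.2773
SE = √(s_p²·(1/15+1/20)) = 2.1945
t = (57.200−53.750)/2.1945 = 1.5721
df = 33

test statistic = 1.572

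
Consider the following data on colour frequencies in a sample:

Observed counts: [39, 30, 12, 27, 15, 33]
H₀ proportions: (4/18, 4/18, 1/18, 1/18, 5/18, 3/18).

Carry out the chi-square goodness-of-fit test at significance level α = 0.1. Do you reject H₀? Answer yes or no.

reject H₀: yes

n = 156; E_i = n·p_i = [34.67, 34.67, 8.67, 8.67, 43.33, 26.00]
χ² = (39−34.67)²/34.67 + (30−34.67)²/34.67 + (12−8.67)²/8.67 + (27−8.67)²/8.67 + (15−43.33)²/43.33 + (33−26.00)²/26.00 = 61.6442
df = 5
p-value (upper-tail) = 0.00000
At α=0.1: p < α → reject H₀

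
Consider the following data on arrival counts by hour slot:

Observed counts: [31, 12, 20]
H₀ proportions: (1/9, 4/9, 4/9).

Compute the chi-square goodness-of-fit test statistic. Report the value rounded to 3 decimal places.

n = 63; E_i = n·p_i = [7.00, 28.00, 28.00]
χ² = (31−7.00)²/7.00 + (12−28.00)²/28.00 + (20−28.00)²/28.00 = 93.7143
df = 2

test statistic = 93.714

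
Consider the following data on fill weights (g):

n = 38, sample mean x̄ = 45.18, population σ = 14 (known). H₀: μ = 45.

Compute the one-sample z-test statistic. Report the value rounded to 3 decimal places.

SE = σ/√n = 14/√38 = 2.2711
z = (x̄−μ₀)/SE = (45.18−45)/2.2711 = 0.0793

test statistic = 0.079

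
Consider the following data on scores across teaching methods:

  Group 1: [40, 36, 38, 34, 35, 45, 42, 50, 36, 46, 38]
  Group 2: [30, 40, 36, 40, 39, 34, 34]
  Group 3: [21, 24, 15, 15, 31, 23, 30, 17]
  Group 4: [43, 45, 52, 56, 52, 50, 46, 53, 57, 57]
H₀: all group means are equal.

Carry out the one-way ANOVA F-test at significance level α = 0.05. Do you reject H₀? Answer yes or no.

Group means [40.00, 36.14, 22.00, 51.10], grand mean 38.333
SSB = Σnᵢ(x̄ᵢ−x̄)² = 3828.243; SSW = ΣΣ(x−x̄ᵢ)² = 853.757
MSB = 3828.243/3 = 1276.0810; MSW = 853.757/32 = 26.6799
F = MSB/MSW = 47.8293
df = (3, 32)
p-value (upper-tail) = 0.00000
At α=0.05: p < α → reject H₀

reject H₀: yes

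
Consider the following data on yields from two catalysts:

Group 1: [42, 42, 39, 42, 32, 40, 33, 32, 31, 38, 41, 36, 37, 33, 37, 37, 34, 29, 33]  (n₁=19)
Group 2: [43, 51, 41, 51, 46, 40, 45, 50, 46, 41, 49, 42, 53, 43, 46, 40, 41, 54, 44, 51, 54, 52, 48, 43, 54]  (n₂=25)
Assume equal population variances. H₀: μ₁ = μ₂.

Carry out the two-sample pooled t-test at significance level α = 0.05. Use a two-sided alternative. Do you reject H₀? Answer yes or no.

x̄₁=36.211, s₁=4.090, n₁=19
x̄₂=46.720, s₂=4.844, n₂=25
s_p² = [18·4.090² + 24·4.844²]/42 = 20.5761
SE = √(s_p²·(1/19+1/25)) = 1.3806
t = (36.211−46.720)/1.3806 = -7.6124
df = 42
p-value (two-sided) = 0.00000
At α=0.05: p < α → reject H₀

reject H₀: yes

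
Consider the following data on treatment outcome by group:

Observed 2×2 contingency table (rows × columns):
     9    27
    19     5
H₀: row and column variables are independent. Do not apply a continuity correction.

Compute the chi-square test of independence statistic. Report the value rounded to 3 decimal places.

test statistic = 16.975

Row totals [36, 24], col totals [28, 32], n=60
χ² = (9−16.80)²/16.80 + (27−19.20)²/19.20 + (19−11.20)²/11.20 + (5−12.80)²/12.80 = 16.9754
df = 1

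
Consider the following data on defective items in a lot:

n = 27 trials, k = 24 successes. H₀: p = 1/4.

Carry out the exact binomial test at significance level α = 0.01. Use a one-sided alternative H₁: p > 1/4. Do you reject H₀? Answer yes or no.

reject H₀: yes

Exact binomial: n=27, k=24, p₀=1/4=0.2500
P(X≥24) from Σ C(n,i)·p₀^i·(1−p₀)^(n−i)
p-value (one-sided, H₁ greater) = 0.00000
At α=0.01: p < α → reject H₀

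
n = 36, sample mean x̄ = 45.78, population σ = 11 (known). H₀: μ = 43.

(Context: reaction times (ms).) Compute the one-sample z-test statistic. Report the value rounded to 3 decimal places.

SE = σ/√n = 11/√36 = 1.8333
z = (x̄−μ₀)/SE = (45.78−43)/1.8333 = 1.5164

test statistic = 1.516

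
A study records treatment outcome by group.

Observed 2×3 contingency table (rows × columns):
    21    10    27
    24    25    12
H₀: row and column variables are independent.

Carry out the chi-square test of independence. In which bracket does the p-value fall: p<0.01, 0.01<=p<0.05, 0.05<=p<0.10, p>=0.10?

Row totals [58, 61], col totals [45, 35, 39], n=119
χ² = (21−21.93)²/21.93 + (10−17.06)²/17.06 + (27−19.01)²/19.01 + (24−23.07)²/23.07 + (25−17.94)²/17.94 + (12−19.99)²/19.99 = 12.3300
df = 2
p-value (upper-tail) = 0.00210
→ bracket: p<0.01

p-value bracket: p<0.01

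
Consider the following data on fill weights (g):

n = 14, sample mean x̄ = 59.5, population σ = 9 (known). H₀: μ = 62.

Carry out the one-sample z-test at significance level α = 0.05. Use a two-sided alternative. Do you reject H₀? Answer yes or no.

SE = σ/√n = 9/√14 = 2.4054
z = (x̄−μ₀)/SE = (59.5−62)/2.4054 = -1.0393
p-value (two-sided) = 0.29864
At α=0.05: p ≥ α → fail to reject H₀

reject H₀: no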